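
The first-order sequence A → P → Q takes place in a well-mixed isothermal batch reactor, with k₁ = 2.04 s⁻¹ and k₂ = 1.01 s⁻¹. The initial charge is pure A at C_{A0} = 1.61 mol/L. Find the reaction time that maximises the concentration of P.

The intermediate peaks when r₁ = r₂, i.e. k₁e^(−k₁t) = k₂e^(−k₂t), giving t_opt = ln(k₂/k₁)/(k₂−k₁).
= ln(1.01/2.04)/(1.01−2.04) = ln(0.4951)/-1.030 = -0.7030/-1.030 = 0.683 s.

0.683 s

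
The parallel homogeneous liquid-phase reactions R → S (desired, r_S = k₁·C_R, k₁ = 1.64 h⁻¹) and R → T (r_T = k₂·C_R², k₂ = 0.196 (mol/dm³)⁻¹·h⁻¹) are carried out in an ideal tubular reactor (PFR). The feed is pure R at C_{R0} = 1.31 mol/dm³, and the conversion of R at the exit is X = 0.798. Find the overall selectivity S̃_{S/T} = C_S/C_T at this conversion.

10.8

C_R = C_{R0}(1−X) = 0.2646 mol/dm³.
Along a PFR/batch, dC_S/dC_R = −r_S/(r_S+r_T) = −k₁/(k₁+k₂·C_R).
Integrating from C_{R0} to C_R: C_S = (1.64/0.196)·ln[(1.64+0.196·1.31)/(1.64+0.196·0.265)] = 8.367·ln(1.897/1.692) = 0.9565 mol/dm³.
C_T = (C_{R0}−C_R)−C_S = 0.08886 mol/dm³; S̃_{S/T} = 0.9565/0.08886 = 10.8.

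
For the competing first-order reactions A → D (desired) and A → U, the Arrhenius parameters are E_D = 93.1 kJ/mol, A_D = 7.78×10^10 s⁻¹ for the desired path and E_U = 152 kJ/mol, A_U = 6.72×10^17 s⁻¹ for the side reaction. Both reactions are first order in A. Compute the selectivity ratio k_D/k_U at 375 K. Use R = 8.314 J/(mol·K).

18.5

With equal orders, S_{D/U} = k_D/k_U = (A_D/A_U)·exp[(E_U−E_D)/(RT)].
(E_U−E_D)/(RT) = (152−93.1)×10³/(8.314×375) = 58900/3118 = 18.89.
k_D/k_U = (7.78×10^10/6.72×10^17)·exp(18.89) = 1.158×10^-7 × 1.602×10^8 = 18.5.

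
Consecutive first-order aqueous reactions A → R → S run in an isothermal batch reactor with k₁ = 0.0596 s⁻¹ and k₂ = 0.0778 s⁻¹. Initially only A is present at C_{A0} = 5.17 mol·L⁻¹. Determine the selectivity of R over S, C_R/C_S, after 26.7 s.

0.476

For first-order series with pure A initially, C_R(t) = k₁C_{A0}/(k₂−k₁)·(e^(−k₁t) − e^(−k₂t)).
e^(−k₁t) = e^(−0.0596×26.7) = e^(−1.591) = 0.2037; e^(−k₂t) = e^(−2.077) = 0.1253.
C_R = 0.0596×5.17/(0.0778−0.0596) × (0.2037−0.1253) = 16.93×0.07838 = 1.327 mol·L⁻¹.
C_A = C_{A0}e^(−k₁t) = 1.053 mol·L⁻¹, so C_S = C_{A0}−C_A−C_R = 2.790 mol·L⁻¹; C_R/C_S = 0.476.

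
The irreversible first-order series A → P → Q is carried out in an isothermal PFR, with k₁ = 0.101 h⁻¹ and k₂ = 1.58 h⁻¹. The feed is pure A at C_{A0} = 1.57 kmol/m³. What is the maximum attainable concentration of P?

0.0832 kmol/m³

Evaluating C_P at τ_opt = ln(k₂/k₁)/(k₂−k₁) gives C_{P,max}/C_{A0} = (k₁/k₂)^[k₂/(k₂−k₁)].
= (0.101/1.58)^(1.58/(1.58−0.101)) = (0.06392)^(1.068) = 0.05298.
C_{P,max} = 0.05298×1.57 = 0.0832 kmol/m³.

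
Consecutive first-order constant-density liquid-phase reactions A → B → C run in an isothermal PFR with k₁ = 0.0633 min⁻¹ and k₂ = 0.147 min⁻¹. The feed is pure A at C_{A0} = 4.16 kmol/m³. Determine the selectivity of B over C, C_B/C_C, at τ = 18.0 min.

0.383

The intermediate concentration in a first-order A→B→C sequence is C_B = k₁C_{A0}(e^(−k₁τ) − e^(−k₂τ))/(k₂−k₁).
e^(−k₁τ) = e^(−0.0633×18.0) = e^(−1.139) = 0.3200; e^(−k₂τ) = e^(−2.646) = 0.07093.
C_B = 0.0633×4.16/(0.147−0.0633) × (0.3200−0.07093) = 3.146×0.2491 = 0.7836 kmol/m³.
C_A = C_{A0}e^(−k₁τ) = 1.331 kmol/m³, so C_C = C_{A0}−C_A−C_B = 2.045 kmol/m³; C_B/C_C = 0.383.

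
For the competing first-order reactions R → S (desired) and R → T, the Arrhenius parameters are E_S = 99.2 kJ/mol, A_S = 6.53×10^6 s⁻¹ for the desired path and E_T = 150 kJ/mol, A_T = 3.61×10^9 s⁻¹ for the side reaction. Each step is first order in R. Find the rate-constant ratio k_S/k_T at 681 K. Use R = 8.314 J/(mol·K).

Since both paths have the same order in R, the concentration cancels and S_{S/T} = k_S/k_T = (A_S/A_T)·exp[(E_T−E_S)/(RT)].
(E_T−E_S)/(RT) = (150−99.2)×10³/(8.314×681) = 50800/5662 = 8.972.
k_S/k_T = (6.53×10^6/3.61×10^9)·exp(8.972) = 0.001809 × 7882 = 14.3.
Since E_S < E_T, lowering the temperature improves selectivity toward S.

14.3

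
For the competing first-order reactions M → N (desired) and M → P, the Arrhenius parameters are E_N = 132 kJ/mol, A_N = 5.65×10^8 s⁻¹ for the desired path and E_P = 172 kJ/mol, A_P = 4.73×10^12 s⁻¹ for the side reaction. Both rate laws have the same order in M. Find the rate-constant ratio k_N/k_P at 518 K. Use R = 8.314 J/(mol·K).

Since both paths have the same order in M, the concentration cancels and S_{N/P} = k_N/k_P = (A_N/A_P)·exp[(E_P−E_N)/(RT)].
(E_P−E_N)/(RT) = (172−132)×10³/(8.314×518) = 40000/4307 = 9.288.
k_N/k_P = (5.65×10^8/4.73×10^12)·exp(9.288) = 1.195×10^-4 × 10807 = 1.29.

1.29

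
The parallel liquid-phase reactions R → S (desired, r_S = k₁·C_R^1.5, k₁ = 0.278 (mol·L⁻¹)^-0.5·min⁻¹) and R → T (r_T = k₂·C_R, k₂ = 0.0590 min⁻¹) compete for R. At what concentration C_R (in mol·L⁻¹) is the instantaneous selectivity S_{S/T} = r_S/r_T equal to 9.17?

3.79 mol·L⁻¹

S_{S/T} = (k₁/k₂)·C_R^0.5 ⇒ C_R = (S·k₂/k₁)^(2).
= (9.17×0.0590/0.278)^(2) = (1.946)^(2) = 3.79 mol·L⁻¹.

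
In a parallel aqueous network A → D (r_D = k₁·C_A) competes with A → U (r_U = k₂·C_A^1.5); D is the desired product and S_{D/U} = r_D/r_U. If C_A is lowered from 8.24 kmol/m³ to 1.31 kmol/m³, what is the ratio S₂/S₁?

2.51

S_{D/U} = (k₁/k₂)·C_A^-0.5, so S₂/S₁ = (C_{A,2}/C_{A,1})^-0.5.
= (1.31/8.24)^(-0.5) = (0.1590)^(-0.5) = 2.51.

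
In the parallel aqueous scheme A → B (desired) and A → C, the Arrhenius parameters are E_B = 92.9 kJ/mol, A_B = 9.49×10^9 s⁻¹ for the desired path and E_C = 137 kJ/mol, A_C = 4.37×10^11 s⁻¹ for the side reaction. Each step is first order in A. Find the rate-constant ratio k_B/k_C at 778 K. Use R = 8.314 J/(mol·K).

19.8

k_B/k_C = (A_B/A_C)·exp[−(E_B−E_C)/(RT)] = (A_B/A_C)·exp[(E_C−E_B)/(RT)].
(E_C−E_B)/(RT) = (137−92.9)×10³/(8.314×778) = 44100/6468 = 6.818.
k_B/k_C = (9.49×10^9/4.37×10^11)·exp(6.818) = 0.02172 × 914.0 = 19.8.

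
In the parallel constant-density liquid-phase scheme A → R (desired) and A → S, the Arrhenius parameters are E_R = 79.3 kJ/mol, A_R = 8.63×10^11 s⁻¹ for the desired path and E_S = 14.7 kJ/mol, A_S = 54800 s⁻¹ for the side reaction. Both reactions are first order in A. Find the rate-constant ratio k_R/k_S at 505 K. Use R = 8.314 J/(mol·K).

3.27

With equal orders, S_{R/S} = k_R/k_S = (A_R/A_S)·exp[(E_S−E_R)/(RT)].
(E_S−E_R)/(RT) = (14.7−79.3)×10³/(8.314×505) = -64600/4199 = -15.39.
k_R/k_S = (8.63×10^11/54800)·exp(-15.39) = 1.575×10^7 × 2.079×10^-7 = 3.27.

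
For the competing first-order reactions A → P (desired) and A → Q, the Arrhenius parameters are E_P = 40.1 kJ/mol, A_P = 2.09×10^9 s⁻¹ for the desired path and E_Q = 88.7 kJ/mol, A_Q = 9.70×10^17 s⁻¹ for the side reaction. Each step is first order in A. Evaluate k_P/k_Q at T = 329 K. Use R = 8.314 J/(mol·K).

0.112

With equal orders, S_{P/Q} = k_P/k_Q = (A_P/A_Q)·exp[(E_Q−E_P)/(RT)].
(E_Q−E_P)/(RT) = (88.7−40.1)×10³/(8.314×329) = 48600/2735 = 17.77.
k_P/k_Q = (2.09×10^9/9.70×10^17)·exp(17.77) = 2.155×10^-9 × 5.205×10^7 = 0.112.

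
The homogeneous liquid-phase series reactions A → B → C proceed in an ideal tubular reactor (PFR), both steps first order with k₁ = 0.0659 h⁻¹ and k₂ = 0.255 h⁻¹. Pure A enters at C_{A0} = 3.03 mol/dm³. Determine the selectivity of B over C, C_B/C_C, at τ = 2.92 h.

For first-order series with pure A initially, C_B(τ) = k₁C_{A0}/(k₂−k₁)·(e^(−k₁τ) − e^(−k₂τ)).
e^(−k₁τ) = e^(−0.0659×2.92) = e^(−0.1924) = 0.8250; e^(−k₂τ) = e^(−0.7446) = 0.4749.
C_B = 0.0659×3.03/(0.255−0.0659) × (0.8250−0.4749) = 1.056×0.3500 = 0.3696 mol/dm³.
C_A = C_{A0}e^(−k₁τ) = 2.500 mol/dm³, so C_C = C_{A0}−C_A−C_B = 0.1608 mol/dm³; C_B/C_C = 2.30.

2.30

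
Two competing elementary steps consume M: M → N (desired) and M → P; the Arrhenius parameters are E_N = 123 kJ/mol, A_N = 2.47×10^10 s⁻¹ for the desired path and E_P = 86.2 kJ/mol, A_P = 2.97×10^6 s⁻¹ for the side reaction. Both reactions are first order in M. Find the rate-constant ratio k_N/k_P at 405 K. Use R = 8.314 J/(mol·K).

0.149

Since both paths have the same order in M, the concentration cancels and S_{N/P} = k_N/k_P = (A_N/A_P)·exp[(E_P−E_N)/(RT)].
(E_P−E_N)/(RT) = (86.2−123)×10³/(8.314×405) = -36800/3367 = -10.93.
k_N/k_P = (2.47×10^10/2.97×10^6)·exp(-10.93) = 8316 × 1.793×10^-5 = 0.149.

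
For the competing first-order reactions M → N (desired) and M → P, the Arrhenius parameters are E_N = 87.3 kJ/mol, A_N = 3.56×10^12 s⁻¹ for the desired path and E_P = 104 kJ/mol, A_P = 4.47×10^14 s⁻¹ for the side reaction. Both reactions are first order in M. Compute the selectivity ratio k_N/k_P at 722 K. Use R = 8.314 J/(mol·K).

0.129

With equal orders, S_{N/P} = k_N/k_P = (A_N/A_P)·exp[(E_P−E_N)/(RT)].
(E_P−E_N)/(RT) = (104−87.3)×10³/(8.314×722) = 16700/6003 = 2.782.
k_N/k_P = (3.56×10^12/4.47×10^14)·exp(2.782) = 0.007964 × 16.15 = 0.129.
Since E_N < E_P, lowering the temperature improves selectivity toward N.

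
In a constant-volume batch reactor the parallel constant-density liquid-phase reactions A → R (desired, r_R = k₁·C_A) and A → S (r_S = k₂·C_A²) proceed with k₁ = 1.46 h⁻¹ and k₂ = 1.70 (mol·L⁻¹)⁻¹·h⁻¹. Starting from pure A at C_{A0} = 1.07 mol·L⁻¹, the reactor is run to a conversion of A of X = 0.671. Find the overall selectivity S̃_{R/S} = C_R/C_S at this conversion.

C_A = C_{A0}(1−X) = 0.3520 mol·L⁻¹.
Along a PFR/batch, dC_R/dC_A = −r_R/(r_R+r_S) = −k₁/(k₁+k₂·C_A).
Integrating from C_{A0} to C_A: C_R = (1.46/1.70)·ln[(1.46+1.70·1.07)/(1.46+1.70·0.352)] = 0.8588·ln(3.279/2.058) = 0.3999 mol·L⁻¹.
C_S = (C_{A0}−C_A)−C_R = 0.3181 mol·L⁻¹; S̃_{R/S} = 0.3999/0.3181 = 1.26.

1.26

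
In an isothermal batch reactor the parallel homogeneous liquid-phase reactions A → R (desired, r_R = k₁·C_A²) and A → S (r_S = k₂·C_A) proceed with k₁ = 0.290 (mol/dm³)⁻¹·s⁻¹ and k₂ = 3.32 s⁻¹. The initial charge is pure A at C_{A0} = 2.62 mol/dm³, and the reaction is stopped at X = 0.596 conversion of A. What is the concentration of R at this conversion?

0.215 mol/dm³

C_A = C_{A0}(1−X) = 1.058 mol/dm³.
Along a PFR/batch, dC_S/dC_A = −r_S/(r_R+r_S) = −k₂/(k₂+k₁·C_A).
Integrating from C_{A0} to C_A: C_S = (3.32/0.290)·ln[(3.32+0.290·2.62)/(3.32+0.290·1.06)] = 11.45·ln(4.080/3.627) = 1.347 mol/dm³.
Then C_R = (C_{A0}−C_A) − C_S = 1.562 − 1.347 = 0.2146 mol/dm³.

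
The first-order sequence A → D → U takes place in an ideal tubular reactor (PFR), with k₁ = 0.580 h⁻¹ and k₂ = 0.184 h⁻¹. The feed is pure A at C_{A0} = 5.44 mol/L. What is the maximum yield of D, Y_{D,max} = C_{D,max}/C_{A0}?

Evaluating C_D at τ_opt = ln(k₂/k₁)/(k₂−k₁) gives C_{D,max}/C_{A0} = (k₁/k₂)^[k₂/(k₂−k₁)].
= (0.580/0.184)^(0.184/(0.184−0.580)) = (3.152)^(-0.4646) = 0.5866.

0.587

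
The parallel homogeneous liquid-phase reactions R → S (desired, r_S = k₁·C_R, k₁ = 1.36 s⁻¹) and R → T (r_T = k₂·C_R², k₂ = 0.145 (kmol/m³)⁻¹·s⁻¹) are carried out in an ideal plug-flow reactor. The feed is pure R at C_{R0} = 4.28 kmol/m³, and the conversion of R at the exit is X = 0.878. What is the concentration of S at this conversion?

3.02 kmol/m³

C_R = C_{R0}(1−X) = 0.5222 kmol/m³.
Along a PFR/batch, dC_S/dC_R = −r_S/(r_S+r_T) = −k₁/(k₁+k₂·C_R).
Integrating from C_{R0} to C_R: C_S = (1.36/0.145)·ln[(1.36+0.145·4.28)/(1.36+0.145·0.522)] = 9.379·ln(1.981/1.436) = 3.018 kmol/m³.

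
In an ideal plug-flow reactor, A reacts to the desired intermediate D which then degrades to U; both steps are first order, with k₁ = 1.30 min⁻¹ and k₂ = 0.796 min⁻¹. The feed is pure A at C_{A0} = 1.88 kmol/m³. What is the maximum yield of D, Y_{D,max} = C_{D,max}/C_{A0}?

0.461

For a first-order series the maximum intermediate yield is C_{D,max}/C_{A0} = (k₁/k₂)^[k₂/(k₂−k₁)].
= (1.30/0.796)^(0.796/(0.796−1.30)) = (1.633)^(-1.579) = 0.4608.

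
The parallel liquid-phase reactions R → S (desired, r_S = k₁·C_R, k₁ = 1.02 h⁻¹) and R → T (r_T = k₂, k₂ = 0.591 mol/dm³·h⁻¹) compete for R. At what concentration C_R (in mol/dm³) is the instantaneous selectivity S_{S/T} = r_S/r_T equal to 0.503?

S_{S/T} = (k₁/k₂)·C_R ⇒ C_R = S·k₂/k₁.
= 0.503×0.591/1.02 = 0.291 mol/dm³.

0.291 mol/dm³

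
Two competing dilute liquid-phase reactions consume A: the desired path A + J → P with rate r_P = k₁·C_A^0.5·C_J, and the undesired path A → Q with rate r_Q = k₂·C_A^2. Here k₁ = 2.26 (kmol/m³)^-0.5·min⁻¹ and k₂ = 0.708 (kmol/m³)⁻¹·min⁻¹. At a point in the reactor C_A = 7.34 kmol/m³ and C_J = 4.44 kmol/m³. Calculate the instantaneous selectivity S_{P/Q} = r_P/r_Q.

0.713

S_{P/Q} = r_P/r_Q = (k₁·C_A^0.5·C_J)/(k₂·C_A^2) = (k₁/k₂)·C_A^-1.5·C_J.
= (2.26×7.340^0.5×4.440) / (0.708×7.340^2) = 27.19/38.14 = 0.713.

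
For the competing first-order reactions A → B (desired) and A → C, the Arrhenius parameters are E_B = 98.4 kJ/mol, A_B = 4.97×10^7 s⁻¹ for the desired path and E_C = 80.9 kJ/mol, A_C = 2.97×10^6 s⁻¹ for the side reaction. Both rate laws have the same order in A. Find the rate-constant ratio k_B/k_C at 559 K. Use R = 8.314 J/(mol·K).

Since both paths have the same order in A, the concentration cancels and S_{B/C} = k_B/k_C = (A_B/A_C)·exp[(E_C−E_B)/(RT)].
(E_C−E_B)/(RT) = (80.9−98.4)×10³/(8.314×559) = -17500/4648 = -3.765.
k_B/k_C = (4.97×10^7/2.97×10^6)·exp(-3.765) = 16.73 × 0.02316 = 0.388.
Since E_B > E_C, raising the temperature improves selectivity toward B.

0.388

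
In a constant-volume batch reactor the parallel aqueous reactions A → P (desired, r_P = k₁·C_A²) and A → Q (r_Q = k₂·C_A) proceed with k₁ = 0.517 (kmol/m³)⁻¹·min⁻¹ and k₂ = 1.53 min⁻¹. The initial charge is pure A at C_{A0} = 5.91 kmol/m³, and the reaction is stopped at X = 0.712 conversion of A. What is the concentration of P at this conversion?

2.30 kmol/m³

C_A = C_{A0}(1−X) = 1.702 kmol/m³.
Along a PFR/batch, dC_Q/dC_A = −r_Q/(r_P+r_Q) = −k₂/(k₂+k₁·C_A).
Integrating from C_{A0} to C_A: C_Q = (1.53/0.517)·ln[(1.53+0.517·5.91)/(1.53+0.517·1.70)] = 2.959·ln(4.585/2.410) = 1.904 kmol/m³.
Then C_P = (C_{A0}−C_A) − C_Q = 4.208 − 1.904 = 2.304 kmol/m³.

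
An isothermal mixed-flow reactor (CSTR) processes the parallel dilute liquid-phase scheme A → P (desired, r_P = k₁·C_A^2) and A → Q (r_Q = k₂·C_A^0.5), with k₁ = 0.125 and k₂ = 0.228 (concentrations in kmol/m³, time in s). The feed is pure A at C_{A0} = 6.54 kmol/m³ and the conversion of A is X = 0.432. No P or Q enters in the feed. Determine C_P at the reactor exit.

2.25 kmol/m³

Exit C_A = C_{A0}(1−X) = 6.54×0.568 = 3.715 kmol/m³.
In a CSTR the entire volume is at exit conditions, so r_P = 0.125×3.715^2 = 1.725 and r_Q = 0.228×3.715^0.5 = 0.4394.
Fraction of consumed A going to P: r_P/(r_P+r_Q) = 0.7970.
C_P = 0.7970·C_{A0}·X = 0.7970×6.54×0.432 = 2.25 kmol/m³.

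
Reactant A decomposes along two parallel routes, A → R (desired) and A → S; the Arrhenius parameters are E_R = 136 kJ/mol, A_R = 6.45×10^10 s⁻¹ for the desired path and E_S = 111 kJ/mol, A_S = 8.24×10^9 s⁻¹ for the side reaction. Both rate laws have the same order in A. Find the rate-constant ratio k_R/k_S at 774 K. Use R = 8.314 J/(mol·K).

With equal orders, S_{R/S} = k_R/k_S = (A_R/A_S)·exp[(E_S−E_R)/(RT)].
(E_S−E_R)/(RT) = (111−136)×10³/(8.314×774) = -25000/6435 = -3.885.
k_R/k_S = (6.45×10^10/8.24×10^9)·exp(-3.885) = 7.828 × 0.02055 = 0.161.

0.161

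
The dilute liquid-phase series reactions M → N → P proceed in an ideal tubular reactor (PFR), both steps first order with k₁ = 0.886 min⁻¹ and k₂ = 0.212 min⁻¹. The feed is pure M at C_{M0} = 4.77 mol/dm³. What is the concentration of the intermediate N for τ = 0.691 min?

For first-order series with pure M initially, C_N(τ) = k₁C_{M0}/(k₂−k₁)·(e^(−k₁τ) − e^(−k₂τ)).
e^(−k₁τ) = e^(−0.886×0.691) = e^(−0.6122) = 0.5421; e^(−k₂τ) = e^(−0.1465) = 0.8637.
C_N = 0.886×4.77/(0.212−0.886) × (0.5421−0.8637) = (-6.270)×(-0.3216) = 2.016 mol/dm³.

2.02 mol/dm³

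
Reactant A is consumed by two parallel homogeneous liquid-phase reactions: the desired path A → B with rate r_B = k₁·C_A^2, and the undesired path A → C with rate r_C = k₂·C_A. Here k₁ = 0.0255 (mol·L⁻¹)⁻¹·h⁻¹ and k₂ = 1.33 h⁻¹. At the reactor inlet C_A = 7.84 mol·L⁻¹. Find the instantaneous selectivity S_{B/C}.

0.150

S_{B/C} = r_B/r_C = (k₁·C_A^2)/(k₂·C_A) = (k₁/k₂)·C_A.
= (0.0255×7.840^2) / (1.33×7.840) = 1.567/10.43 = 0.150.
Since the desired path is higher order in A, keeping C_A high (PFR or concentrated feed) favours B.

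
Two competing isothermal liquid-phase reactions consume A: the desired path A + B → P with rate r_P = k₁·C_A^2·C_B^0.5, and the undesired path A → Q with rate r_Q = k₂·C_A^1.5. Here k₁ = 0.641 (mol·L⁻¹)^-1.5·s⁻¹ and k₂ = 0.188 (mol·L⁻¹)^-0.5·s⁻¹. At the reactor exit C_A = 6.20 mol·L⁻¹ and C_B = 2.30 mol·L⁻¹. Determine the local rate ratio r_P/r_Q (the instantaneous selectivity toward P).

12.9

S_{P/Q} = r_P/r_Q = (k₁·C_A^2·C_B^0.5)/(k₂·C_A^1.5) = (k₁/k₂)·C_A^0.5·C_B^0.5.
= (0.641×6.200^2×2.300^0.5) / (0.188×6.200^1.5) = 37.37/2.902 = 12.9.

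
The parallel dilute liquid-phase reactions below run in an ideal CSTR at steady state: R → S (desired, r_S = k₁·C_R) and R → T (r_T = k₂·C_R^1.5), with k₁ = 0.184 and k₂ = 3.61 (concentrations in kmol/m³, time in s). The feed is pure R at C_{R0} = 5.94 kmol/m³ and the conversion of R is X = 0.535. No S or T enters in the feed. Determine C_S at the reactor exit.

0.0946 kmol/m³

Exit C_R = C_{R0}(1−X) = 5.94×0.465 = 2.762 kmol/m³.
A CSTR operates uniformly at the exit composition, giving r_S = 0.5082 and r_T = 16.57 (each k·C_R^n at C_R = 2.762).
Fraction of consumed R going to S: r_S/(r_S+r_T) = 0.02976.
C_S = 0.02976·C_{R0}·X = 0.02976×5.94×0.535 = 0.0946 kmol/m³.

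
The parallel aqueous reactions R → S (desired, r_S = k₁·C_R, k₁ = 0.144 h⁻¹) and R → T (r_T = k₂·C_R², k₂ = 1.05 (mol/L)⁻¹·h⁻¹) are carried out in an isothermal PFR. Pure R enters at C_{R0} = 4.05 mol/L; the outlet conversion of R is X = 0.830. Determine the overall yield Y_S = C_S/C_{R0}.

0.0550

C_R = C_{R0}(1−X) = 0.6885 mol/L.
Along a PFR/batch, dC_S/dC_R = −r_S/(r_S+r_T) = −k₁/(k₁+k₂·C_R).
Integrating from C_{R0} to C_R: C_S = (0.144/1.05)·ln[(0.144+1.05·4.05)/(0.144+1.05·0.689)] = 0.1371·ln(4.397/0.8669) = 0.2227 mol/L.
Y_S = C_S/C_{R0} = 0.2227/4.05 = 0.0550.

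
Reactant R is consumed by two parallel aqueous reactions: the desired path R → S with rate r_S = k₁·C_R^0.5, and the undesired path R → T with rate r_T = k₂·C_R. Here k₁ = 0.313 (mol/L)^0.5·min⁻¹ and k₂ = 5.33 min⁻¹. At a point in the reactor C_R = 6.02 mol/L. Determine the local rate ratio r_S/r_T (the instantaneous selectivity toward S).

S_{S/T} = r_S/r_T = (k₁·C_R^0.5)/(k₂·C_R) = (k₁/k₂)·C_R^-0.5.
= (0.313×6.020^0.5) / (5.33×6.020) = 0.7680/32.09 = 0.0239.
The undesired path is higher order in R, so low C_R (CSTR or dilute feed) favours S.

0.0239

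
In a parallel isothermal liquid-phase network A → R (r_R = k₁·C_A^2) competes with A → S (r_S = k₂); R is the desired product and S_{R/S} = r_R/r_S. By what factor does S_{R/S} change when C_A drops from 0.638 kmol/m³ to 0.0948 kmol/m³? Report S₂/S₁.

0.0221

S_{R/S} = (k₁/k₂)·C_A^2, so S₂/S₁ = (C_{A,2}/C_{A,1})^2.
= (0.0948/0.638)^2 = (0.1486)^2 = 0.0221.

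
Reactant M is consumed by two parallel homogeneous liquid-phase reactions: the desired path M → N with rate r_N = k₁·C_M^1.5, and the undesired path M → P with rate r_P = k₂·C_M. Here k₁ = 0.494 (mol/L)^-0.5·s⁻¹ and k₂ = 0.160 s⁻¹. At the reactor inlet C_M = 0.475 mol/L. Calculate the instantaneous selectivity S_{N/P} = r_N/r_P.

2.13

S_{N/P} = r_N/r_P = (k₁·C_M^1.5)/(k₂·C_M) = (k₁/k₂)·C_M^0.5.
= (0.494×0.4750^1.5) / (0.160×0.4750) = 0.1617/0.07600 = 2.13.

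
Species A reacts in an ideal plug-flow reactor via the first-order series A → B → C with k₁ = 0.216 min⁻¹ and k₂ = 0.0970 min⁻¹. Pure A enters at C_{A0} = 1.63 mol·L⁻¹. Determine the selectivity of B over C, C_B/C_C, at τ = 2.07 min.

The intermediate concentration in a first-order A→B→C sequence is C_B = k₁C_{A0}(e^(−k₁τ) − e^(−k₂τ))/(k₂−k₁).
e^(−k₁τ) = e^(−0.216×2.07) = e^(−0.4471) = 0.6395; e^(−k₂τ) = e^(−0.2008) = 0.8181.
C_B = 0.216×1.63/(0.0970−0.216) × (0.6395−0.8181) = (-2.959)×(-0.1786) = 0.5285 mol·L⁻¹.
C_A = C_{A0}e^(−k₁τ) = 1.042 mol·L⁻¹, so C_C = C_{A0}−C_A−C_B = 0.05920 mol·L⁻¹; C_B/C_C = 8.93.

8.93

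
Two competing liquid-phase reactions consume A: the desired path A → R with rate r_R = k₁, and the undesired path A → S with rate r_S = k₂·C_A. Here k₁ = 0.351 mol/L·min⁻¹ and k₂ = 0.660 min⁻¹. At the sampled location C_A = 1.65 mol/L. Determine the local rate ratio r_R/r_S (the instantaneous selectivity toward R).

S_{R/S} = r_R/r_S = (k₁)/(k₂·C_A) = (k₁/k₂)·C_A⁻¹.
= (0.351) / (0.660×1.650) = 0.3510/1.089 = 0.322.
The undesired path is higher order in A, so low C_A (CSTR or dilute feed) favours R.

0.322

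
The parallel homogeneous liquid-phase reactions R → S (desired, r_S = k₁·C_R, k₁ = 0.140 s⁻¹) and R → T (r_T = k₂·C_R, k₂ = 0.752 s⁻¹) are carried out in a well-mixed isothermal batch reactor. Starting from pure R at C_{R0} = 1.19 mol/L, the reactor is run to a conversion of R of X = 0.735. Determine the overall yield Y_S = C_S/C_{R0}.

C_R = C_{R0}(1−X) = 0.3154 mol/L.
Both paths are first order in R, so the instantaneous fraction to S is constant: dC_S/d(−C_R) = k₁/(k₁+k₂) = 0.1570.
C_S = 0.1570·(C_{R0}−C_R) = 0.1570×0.8746 = 0.137 mol/L.
Y_S = C_S/C_{R0} = 0.1373/1.19 = 0.115.

0.115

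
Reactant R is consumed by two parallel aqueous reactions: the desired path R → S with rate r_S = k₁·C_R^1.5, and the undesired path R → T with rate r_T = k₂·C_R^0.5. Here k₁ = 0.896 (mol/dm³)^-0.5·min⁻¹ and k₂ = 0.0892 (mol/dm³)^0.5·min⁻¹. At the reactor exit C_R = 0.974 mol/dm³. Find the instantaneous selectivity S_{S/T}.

S_{S/T} = r_S/r_T = (k₁·C_R^1.5)/(k₂·C_R^0.5) = (k₁/k₂)·C_R.
= (0.896×0.9740^1.5) / (0.0892×0.9740^0.5) = 0.8613/0.08803 = 9.78.

9.78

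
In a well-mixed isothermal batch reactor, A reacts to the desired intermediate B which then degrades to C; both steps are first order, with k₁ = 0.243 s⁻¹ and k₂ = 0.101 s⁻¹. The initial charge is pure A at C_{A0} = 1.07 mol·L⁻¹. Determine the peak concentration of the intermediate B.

0.573 mol·L⁻¹

At the optimum, C_{B,max}/C_{A0} = (k₁/k₂)^[k₂/(k₂−k₁)].
= (0.243/0.101)^(0.101/(0.101−0.243)) = (2.406)^(-0.7113) = 0.5356.
C_{B,max} = 0.5356×1.07 = 0.573 mol·L⁻¹.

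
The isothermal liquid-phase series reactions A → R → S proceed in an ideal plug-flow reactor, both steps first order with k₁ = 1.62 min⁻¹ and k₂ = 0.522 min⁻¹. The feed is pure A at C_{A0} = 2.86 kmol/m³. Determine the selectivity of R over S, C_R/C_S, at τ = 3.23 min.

0.364

For first-order series with pure A initially, C_R(τ) = k₁C_{A0}/(k₂−k₁)·(e^(−k₁τ) − e^(−k₂τ)).
e^(−k₁τ) = e^(−1.62×3.23) = e^(−5.233) = 0.005340; e^(−k₂τ) = e^(−1.686) = 0.1852.
C_R = 1.62×2.86/(0.522−1.62) × (0.005340−0.1852) = (-4.220)×(-0.1799) = 0.7592 kmol/m³.
C_A = C_{A0}e^(−k₁τ) = 0.01527 kmol/m³, so C_S = C_{A0}−C_A−C_R = 2.086 kmol/m³; C_R/C_S = 0.364.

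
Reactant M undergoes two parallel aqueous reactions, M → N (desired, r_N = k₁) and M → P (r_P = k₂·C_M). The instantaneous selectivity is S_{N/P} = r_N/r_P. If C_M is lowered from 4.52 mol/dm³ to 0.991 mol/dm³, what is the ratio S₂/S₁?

S_{N/P} = (k₁/k₂)·C_M⁻¹, so S₂/S₁ = (C_{M,2}/C_{M,1})⁻¹.
= 4.52/0.991 = 4.56.
Selectivity toward N rises as C_M falls — low-concentration operation is favoured.

4.56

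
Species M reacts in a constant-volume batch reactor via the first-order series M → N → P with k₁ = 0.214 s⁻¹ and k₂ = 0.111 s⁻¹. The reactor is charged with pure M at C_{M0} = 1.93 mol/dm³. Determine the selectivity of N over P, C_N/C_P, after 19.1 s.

For first-order series with pure M initially, C_N(t) = k₁C_{M0}/(k₂−k₁)·(e^(−k₁t) − e^(−k₂t)).
e^(−k₁t) = e^(−0.214×19.1) = e^(−4.087) = 0.01678; e^(−k₂t) = e^(−2.120) = 0.1200.
C_N = 0.214×1.93/(0.111−0.214) × (0.01678−0.1200) = (-4.010)×(-0.1032) = 0.4140 mol/dm³.
C_M = C_{M0}e^(−k₁t) = 0.03239 mol/dm³, so C_P = C_{M0}−C_M−C_N = 1.484 mol/dm³; C_N/C_P = 0.279.

0.279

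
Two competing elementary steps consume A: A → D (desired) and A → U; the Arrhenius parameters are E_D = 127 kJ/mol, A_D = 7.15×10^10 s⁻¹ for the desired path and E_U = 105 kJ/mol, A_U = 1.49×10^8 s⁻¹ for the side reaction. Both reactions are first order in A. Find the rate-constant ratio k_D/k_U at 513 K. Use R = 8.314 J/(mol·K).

2.76

With equal orders, S_{D/U} = k_D/k_U = (A_D/A_U)·exp[(E_U−E_D)/(RT)].
(E_U−E_D)/(RT) = (105−127)×10³/(8.314×513) = -22000/4265 = -5.158.
k_D/k_U = (7.15×10^10/1.49×10^8)·exp(-5.158) = 479.9 × 0.005752 = 2.76.
Since E_D > E_U, raising the temperature improves selectivity toward D.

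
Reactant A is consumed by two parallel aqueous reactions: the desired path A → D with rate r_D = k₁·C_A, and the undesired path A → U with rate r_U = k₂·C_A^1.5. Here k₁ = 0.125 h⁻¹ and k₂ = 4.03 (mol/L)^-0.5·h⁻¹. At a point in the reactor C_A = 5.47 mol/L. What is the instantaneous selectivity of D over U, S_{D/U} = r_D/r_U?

S_{D/U} = r_D/r_U = (k₁·C_A)/(k₂·C_A^1.5) = (k₁/k₂)·C_A^-0.5.
= (0.125×5.470) / (4.03×5.470^1.5) = 0.6837/51.56 = 0.0133.
The undesired path is higher order in A, so low C_A (CSTR or dilute feed) favours D.

0.0133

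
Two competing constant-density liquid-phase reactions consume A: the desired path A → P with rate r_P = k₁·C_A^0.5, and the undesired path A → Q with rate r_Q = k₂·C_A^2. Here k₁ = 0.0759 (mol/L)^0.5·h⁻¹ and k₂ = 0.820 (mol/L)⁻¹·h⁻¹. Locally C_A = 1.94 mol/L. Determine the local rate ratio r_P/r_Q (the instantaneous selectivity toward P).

S_{P/Q} = r_P/r_Q = (k₁·C_A^0.5)/(k₂·C_A^2) = (k₁/k₂)·C_A^-1.5.
= (0.0759×1.940^0.5) / (0.820×1.940^2) = 0.1057/3.086 = 0.0343.
The undesired path is higher order in A, so low C_A (CSTR or dilute feed) favours P.

0.0343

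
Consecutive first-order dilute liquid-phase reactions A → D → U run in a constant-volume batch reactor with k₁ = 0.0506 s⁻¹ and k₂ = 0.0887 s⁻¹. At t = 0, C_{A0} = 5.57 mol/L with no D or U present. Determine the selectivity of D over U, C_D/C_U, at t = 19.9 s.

Solving the coupled first-order balances gives C_D(t) = [k₁/(k₂−k₁)]·C_{A0}·(e^(−k₁t) − e^(−k₂t)).
e^(−k₁t) = e^(−0.0506×19.9) = e^(−1.007) = 0.3653; e^(−k₂t) = e^(−1.765) = 0.1712.
C_D = 0.0506×5.57/(0.0887−0.0506) × (0.3653−0.1712) = 7.397×0.1942 = 1.436 mol/L.
C_A = C_{A0}e^(−k₁t) = 2.035 mol/L, so C_U = C_{A0}−C_A−C_D = 2.099 mol/L; C_D/C_U = 0.684.

0.684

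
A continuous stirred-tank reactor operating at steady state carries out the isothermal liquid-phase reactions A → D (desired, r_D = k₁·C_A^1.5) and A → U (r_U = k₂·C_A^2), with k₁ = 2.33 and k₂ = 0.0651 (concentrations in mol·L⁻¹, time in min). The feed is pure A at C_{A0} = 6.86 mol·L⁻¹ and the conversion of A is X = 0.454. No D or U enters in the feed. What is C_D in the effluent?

Exit C_A = C_{A0}(1−X) = 6.86×0.546 = 3.746 mol·L⁻¹.
In a CSTR the entire volume is at exit conditions, so r_D = 2.33×3.746^1.5 = 16.89 and r_U = 0.0651×3.746^2 = 0.9133.
Fraction of consumed A going to D: r_D/(r_D+r_U) = 0.9487.
C_D = 0.9487·C_{A0}·X = 0.9487×6.86×0.454 = 2.95 mol·L⁻¹.

2.95 mol·L⁻¹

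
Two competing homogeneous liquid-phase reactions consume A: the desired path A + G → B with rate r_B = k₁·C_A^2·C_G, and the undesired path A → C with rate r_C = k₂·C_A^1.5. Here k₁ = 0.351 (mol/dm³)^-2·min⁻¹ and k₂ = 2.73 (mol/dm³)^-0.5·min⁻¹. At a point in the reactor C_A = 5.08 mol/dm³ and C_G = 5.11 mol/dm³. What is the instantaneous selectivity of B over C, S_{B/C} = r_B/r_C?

1.48

S_{B/C} = r_B/r_C = (k₁·C_A^2·C_G)/(k₂·C_A^1.5) = (k₁/k₂)·C_A^0.5·C_G.
= (0.351×5.080^2×5.110) / (2.73×5.080^1.5) = 46.29/31.26 = 1.48.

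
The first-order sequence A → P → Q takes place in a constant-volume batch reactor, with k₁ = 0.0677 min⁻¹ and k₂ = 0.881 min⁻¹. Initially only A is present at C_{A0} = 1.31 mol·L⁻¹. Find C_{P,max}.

At the optimum, C_{P,max}/C_{A0} = (k₁/k₂)^[k₂/(k₂−k₁)].
= (0.0677/0.881)^(0.881/(0.881−0.0677)) = (0.07684)^(1.083) = 0.06207.
C_{P,max} = 0.06207×1.31 = 0.0813 mol·L⁻¹.

0.0813 mol·L⁻¹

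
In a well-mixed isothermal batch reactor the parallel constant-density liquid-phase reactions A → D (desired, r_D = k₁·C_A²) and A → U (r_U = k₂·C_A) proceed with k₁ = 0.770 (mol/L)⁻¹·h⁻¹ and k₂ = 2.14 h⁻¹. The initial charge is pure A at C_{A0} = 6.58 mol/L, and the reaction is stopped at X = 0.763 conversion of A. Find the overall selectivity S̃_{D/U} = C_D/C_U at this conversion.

C_A = C_{A0}(1−X) = 1.559 mol/L.
Along a PFR/batch, dC_U/dC_A = −r_U/(r_D+r_U) = −k₂/(k₂+k₁·C_A).
Integrating from C_{A0} to C_A: C_U = (2.14/0.770)·ln[(2.14+0.770·6.58)/(2.14+0.770·1.56)] = 2.779·ln(7.207/3.341) = 2.137 mol/L.
Then C_D = (C_{A0}−C_A) − C_U = 5.021 − 2.137 = 2.884 mol/L.
S̃_{D/U} = C_D/C_U = 2.884/2.137 = 1.35.

1.35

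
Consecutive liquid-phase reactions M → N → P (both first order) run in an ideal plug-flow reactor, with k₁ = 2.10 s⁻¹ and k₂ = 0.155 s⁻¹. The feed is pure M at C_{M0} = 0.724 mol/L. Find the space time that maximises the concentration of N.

Setting dC_N/dτ = 0 gives τ_opt = ln(k₂/k₁)/(k₂−k₁).
= ln(0.155/2.10)/(0.155−2.10) = ln(0.07381)/-1.945 = -2.606/-1.945 = 1.34 s.

1.34 s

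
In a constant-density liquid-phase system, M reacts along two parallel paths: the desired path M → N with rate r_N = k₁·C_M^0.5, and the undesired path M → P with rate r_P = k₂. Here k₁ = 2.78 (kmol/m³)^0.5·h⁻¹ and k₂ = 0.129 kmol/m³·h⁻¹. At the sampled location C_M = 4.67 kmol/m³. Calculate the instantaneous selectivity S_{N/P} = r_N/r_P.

S_{N/P} = r_N/r_P = (k₁·C_M^0.5)/(k₂) = (k₁/k₂)·C_M^0.5.
= (2.78×4.670^0.5) / (0.129) = 6.008/0.1290 = 46.6.

46.6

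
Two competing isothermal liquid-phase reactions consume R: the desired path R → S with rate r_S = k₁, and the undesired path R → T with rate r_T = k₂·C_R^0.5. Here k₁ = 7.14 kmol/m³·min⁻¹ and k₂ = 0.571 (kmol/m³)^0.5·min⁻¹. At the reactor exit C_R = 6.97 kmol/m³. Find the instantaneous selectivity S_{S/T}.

4.74

S_{S/T} = r_S/r_T = (k₁)/(k₂·C_R^0.5) = (k₁/k₂)·C_R^-0.5.
= (7.14) / (0.571×6.970^0.5) = 7.140/1.507 = 4.74.
The undesired path is higher order in R, so low C_R (CSTR or dilute feed) favours S.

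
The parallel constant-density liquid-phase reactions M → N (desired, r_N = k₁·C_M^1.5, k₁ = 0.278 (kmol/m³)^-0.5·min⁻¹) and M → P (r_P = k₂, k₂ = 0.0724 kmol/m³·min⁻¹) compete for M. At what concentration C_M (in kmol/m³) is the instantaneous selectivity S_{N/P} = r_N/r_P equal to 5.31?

S_{N/P} = (k₁/k₂)·C_M^1.5 ⇒ C_M = (S·k₂/k₁)^(1/1.5).
= (5.31×0.0724/0.278)^(0.6667) = (1.383)^(0.6667) = 1.24 kmol/m³.

1.24 kmol/m³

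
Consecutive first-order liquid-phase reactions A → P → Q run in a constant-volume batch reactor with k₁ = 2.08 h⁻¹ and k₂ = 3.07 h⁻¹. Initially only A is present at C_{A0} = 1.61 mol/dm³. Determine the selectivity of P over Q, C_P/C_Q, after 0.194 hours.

2.83

For first-order series with pure A initially, C_P(t) = k₁C_{A0}/(k₂−k₁)·(e^(−k₁t) − e^(−k₂t)).
e^(−k₁t) = e^(−2.08×0.194) = e^(−0.4035) = 0.6680; e^(−k₂t) = e^(−0.5956) = 0.5512.
C_P = 2.08×1.61/(3.07−2.08) × (0.6680−0.5512) = 3.383×0.1167 = 0.3948 mol/dm³.
C_A = C_{A0}e^(−k₁t) = 1.075 mol/dm³, so C_Q = C_{A0}−C_A−C_P = 0.1398 mol/dm³; C_P/C_Q = 2.83.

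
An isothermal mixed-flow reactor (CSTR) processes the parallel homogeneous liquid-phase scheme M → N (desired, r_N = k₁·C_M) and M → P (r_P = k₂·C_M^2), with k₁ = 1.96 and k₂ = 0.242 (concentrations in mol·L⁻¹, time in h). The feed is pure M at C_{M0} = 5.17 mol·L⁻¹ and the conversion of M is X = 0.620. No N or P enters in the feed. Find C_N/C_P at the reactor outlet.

Exit C_M = C_{M0}(1−X) = 5.17×0.380 = 1.965 mol·L⁻¹.
Rates in a CSTR are evaluated at the outlet concentration: r_N = 1.96×1.965 = 3.851, r_P = 0.242×1.965^2 = 0.9340.
Overall selectivity = C_N/C_P = r_Nτ/(r_Pτ) = r_N/r_P = 4.12.

4.12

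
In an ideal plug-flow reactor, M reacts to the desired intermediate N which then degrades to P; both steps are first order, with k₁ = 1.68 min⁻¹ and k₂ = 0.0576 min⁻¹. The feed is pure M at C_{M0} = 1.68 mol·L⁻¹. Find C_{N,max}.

1.49 mol·L⁻¹

For a first-order series the maximum intermediate yield is C_{N,max}/C_{M0} = (k₁/k₂)^[k₂/(k₂−k₁)].
= (1.68/0.0576)^(0.0576/(0.0576−1.68)) = (29.17)^(-0.03550) = 0.8871.
C_{N,max} = 0.8871×1.68 = 1.49 mol·L⁻¹.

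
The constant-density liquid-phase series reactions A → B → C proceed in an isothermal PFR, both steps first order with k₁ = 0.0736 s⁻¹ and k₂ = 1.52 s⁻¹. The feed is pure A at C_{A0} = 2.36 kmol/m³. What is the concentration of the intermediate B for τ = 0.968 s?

0.0843 kmol/m³

For first-order series with pure A initially, C_B(τ) = k₁C_{A0}/(k₂−k₁)·(e^(−k₁τ) − e^(−k₂τ)).
e^(−k₁τ) = e^(−0.0736×0.968) = e^(−0.07124) = 0.9312; e^(−k₂τ) = e^(−1.471) = 0.2296.
C_B = 0.0736×2.36/(1.52−0.0736) × (0.9312−0.2296) = 0.1201×0.7016 = 0.08426 kmol/m³.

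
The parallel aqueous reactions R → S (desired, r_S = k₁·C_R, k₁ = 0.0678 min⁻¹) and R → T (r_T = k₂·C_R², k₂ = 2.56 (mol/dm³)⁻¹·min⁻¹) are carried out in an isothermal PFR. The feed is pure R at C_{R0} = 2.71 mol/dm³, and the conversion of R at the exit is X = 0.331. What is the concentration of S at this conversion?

0.0105 mol/dm³

C_R = C_{R0}(1−X) = 1.813 mol/dm³.
Along a PFR/batch, dC_S/dC_R = −r_S/(r_S+r_T) = −k₁/(k₁+k₂·C_R).
Integrating from C_{R0} to C_R: C_S = (0.0678/2.56)·ln[(0.0678+2.56·2.71)/(0.0678+2.56·1.81)] = 0.02648·ln(7.005/4.709) = 0.01052 mol/dm³.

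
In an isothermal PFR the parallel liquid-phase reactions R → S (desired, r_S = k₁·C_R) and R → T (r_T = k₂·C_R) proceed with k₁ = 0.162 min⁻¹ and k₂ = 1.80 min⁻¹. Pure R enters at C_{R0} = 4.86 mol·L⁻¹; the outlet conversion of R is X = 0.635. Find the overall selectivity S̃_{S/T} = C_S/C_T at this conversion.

C_R = C_{R0}(1−X) = 1.774 mol·L⁻¹.
Both paths are first order in R, so the instantaneous fraction to S is constant: dC_S/d(−C_R) = k₁/(k₁+k₂) = 0.08257.
C_S = 0.08257·(C_{R0}−C_R) = 0.08257×3.086 = 0.255 mol·L⁻¹.
C_T = (C_{R0}−C_R)−C_S = 2.831 mol·L⁻¹; S̃_{S/T} = 0.2548/2.831 = 0.0900.

0.0900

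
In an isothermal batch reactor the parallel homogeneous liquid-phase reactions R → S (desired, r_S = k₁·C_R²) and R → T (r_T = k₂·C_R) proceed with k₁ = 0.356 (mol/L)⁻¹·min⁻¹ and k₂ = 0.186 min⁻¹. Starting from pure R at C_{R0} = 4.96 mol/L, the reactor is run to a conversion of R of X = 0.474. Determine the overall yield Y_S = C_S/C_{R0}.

C_R = C_{R0}(1−X) = 2.609 mol/L.
Along a PFR/batch, dC_T/dC_R = −r_T/(r_S+r_T) = −k₂/(k₂+k₁·C_R).
Integrating from C_{R0} to C_R: C_T = (0.186/0.356)·ln[(0.186+0.356·4.96)/(0.186+0.356·2.61)] = 0.5225·ln(1.952/1.115) = 0.2926 mol/L.
Then C_S = (C_{R0}−C_R) − C_T = 2.351 − 0.2926 = 2.058 mol/L.
Y_S = C_S/C_{R0} = 2.058/4.96 = 0.415.

0.415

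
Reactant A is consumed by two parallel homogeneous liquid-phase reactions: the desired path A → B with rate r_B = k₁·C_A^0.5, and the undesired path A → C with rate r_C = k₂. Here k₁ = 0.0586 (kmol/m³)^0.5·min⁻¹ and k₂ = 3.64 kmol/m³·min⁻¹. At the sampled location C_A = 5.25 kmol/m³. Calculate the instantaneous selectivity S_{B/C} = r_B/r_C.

0.0369

S_{B/C} = r_B/r_C = (k₁·C_A^0.5)/(k₂) = (k₁/k₂)·C_A^0.5.
= (0.0586×5.250^0.5) / (3.64) = 0.1343/3.640 = 0.0369.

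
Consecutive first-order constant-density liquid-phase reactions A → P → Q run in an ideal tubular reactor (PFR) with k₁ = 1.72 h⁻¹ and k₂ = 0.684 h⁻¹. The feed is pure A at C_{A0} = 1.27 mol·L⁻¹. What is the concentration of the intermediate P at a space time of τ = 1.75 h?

0.533 mol·L⁻¹

The intermediate concentration in a first-order A→B→C sequence is C_P = k₁C_{A0}(e^(−k₁τ) − e^(−k₂τ))/(k₂−k₁).
e^(−k₁τ) = e^(−1.72×1.75) = e^(−3.010) = 0.04929; e^(−k₂τ) = e^(−1.197) = 0.3021.
C_P = 1.72×1.27/(0.684−1.72) × (0.04929−0.3021) = (-2.108)×(-0.2528) = 0.5330 mol·L⁻¹.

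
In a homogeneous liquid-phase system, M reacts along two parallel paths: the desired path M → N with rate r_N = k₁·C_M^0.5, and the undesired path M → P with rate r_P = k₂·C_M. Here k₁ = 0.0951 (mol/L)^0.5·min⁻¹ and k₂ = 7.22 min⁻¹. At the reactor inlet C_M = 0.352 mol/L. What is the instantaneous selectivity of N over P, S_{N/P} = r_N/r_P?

S_{N/P} = r_N/r_P = (k₁·C_M^0.5)/(k₂·C_M) = (k₁/k₂)·C_M^-0.5.
= (0.0951×0.3520^0.5) / (7.22×0.3520) = 0.05642/2.541 = 0.0222.

0.0222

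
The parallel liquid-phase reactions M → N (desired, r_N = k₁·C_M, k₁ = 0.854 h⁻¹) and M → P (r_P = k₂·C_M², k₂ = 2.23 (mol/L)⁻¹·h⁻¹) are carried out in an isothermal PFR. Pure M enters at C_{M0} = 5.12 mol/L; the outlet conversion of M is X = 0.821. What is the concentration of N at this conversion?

C_M = C_{M0}(1−X) = 0.9165 mol/L.
Along a PFR/batch, dC_N/dC_M = −r_N/(r_N+r_P) = −k₁/(k₁+k₂·C_M).
Integrating from C_{M0} to C_M: C_N = (0.854/2.23)·ln[(0.854+2.23·5.12)/(0.854+2.23·0.916)] = 0.3830·ln(12.27/2.898) = 0.5527 mol/L.

0.553 mol/L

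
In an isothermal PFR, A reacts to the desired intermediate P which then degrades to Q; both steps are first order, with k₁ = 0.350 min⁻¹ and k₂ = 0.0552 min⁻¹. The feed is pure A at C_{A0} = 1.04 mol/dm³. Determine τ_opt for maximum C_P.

6.27 min

The intermediate peaks when r₁ = r₂, i.e. k₁e^(−k₁τ) = k₂e^(−k₂τ), giving τ_opt = ln(k₂/k₁)/(k₂−k₁).
= ln(0.0552/0.350)/(0.0552−0.350) = ln(0.1577)/-0.2948 = -1.847/-0.2948 = 6.27 min.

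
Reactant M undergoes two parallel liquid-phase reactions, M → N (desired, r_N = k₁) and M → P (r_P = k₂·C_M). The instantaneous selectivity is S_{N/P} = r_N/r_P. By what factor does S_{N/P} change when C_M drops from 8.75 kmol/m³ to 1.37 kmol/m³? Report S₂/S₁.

6.39

S_{N/P} = (k₁/k₂)·C_M⁻¹, so S₂/S₁ = (C_{M,2}/C_{M,1})⁻¹.
= 8.75/1.37 = 6.39.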